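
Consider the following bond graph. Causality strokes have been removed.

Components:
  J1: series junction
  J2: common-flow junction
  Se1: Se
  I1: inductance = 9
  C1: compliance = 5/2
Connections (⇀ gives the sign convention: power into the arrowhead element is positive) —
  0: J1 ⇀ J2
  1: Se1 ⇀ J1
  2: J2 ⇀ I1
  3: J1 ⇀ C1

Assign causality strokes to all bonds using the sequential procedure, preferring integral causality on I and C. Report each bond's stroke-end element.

#0 →J2
#1 →J1
#2 →I1
#3 →J1

bond 1 →J1  (Se1 (Se) sets effort on bond)
bond 2 →I1  (prefer integral on I1)
bond 0 →J2  (common-f at J2 fixed by 2)
bond 3 →J1  (J1 flow already set via bond 0)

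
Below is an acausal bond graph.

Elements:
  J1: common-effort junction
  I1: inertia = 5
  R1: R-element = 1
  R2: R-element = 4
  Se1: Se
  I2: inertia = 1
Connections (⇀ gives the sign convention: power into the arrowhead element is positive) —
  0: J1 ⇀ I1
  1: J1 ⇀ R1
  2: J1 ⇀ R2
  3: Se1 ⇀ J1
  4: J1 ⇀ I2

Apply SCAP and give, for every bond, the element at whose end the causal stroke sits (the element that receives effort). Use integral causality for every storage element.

b3 stroke at J1  (Se1 (Se) sets effort on bond)
b0 stroke at I1  (common-e at J1 fixed by 3)
b1 stroke at R1  (J1 effort already set via bond 3)
b2 stroke at R2  (0-jn J1 has e-setter on 3)
b4 stroke at I2  (J1: bond 3 brought effort, rest push out)

β0 |I1
β1 |R1
β2 |R2
β3 |J1
β4 |I2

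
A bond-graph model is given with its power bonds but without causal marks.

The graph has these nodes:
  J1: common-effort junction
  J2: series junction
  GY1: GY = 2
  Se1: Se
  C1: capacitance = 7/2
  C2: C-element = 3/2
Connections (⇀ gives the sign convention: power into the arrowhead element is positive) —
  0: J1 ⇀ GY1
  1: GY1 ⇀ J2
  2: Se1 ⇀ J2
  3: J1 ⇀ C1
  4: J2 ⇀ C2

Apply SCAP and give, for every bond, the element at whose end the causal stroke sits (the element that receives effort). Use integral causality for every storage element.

β0 stroke at GY1
β1 stroke at GY1
β2 stroke at J2
β3 stroke at J1
β4 stroke at J2

#2 stroke at J2  (source Se1 imposes e)
#3 stroke at J1  (C1 outputs effort q/C1)
#0 stroke at GY1  (J1 effort already set via bond 3)
#1 stroke at GY1  (through GY1, causality inverts; strokes same side of GY1)
#4 stroke at J2  (J2 flow already set via bond 1)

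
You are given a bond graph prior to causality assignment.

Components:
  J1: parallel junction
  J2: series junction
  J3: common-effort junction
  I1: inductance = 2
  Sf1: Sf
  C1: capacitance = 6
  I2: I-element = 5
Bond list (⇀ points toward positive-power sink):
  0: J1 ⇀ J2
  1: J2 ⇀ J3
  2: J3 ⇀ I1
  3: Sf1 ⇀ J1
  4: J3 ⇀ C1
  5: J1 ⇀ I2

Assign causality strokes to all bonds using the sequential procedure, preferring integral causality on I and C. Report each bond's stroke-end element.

#3 →Sf1  (Sf1 fixes flow; stroke at Sf1)
#2 →I1  (prefer integral on I1)
#4 →J3  (C1: C, integral causality)
#1 →J2  (0-jn J3 has e-setter on 4)
#0 →J1  (J2 needs exactly one f-in)
#5 →I2  (J1 effort already set via bond 0)

bond 0 |J1
bond 1 |J2
bond 2 |I1
bond 3 |Sf1
bond 4 |J3
bond 5 |I2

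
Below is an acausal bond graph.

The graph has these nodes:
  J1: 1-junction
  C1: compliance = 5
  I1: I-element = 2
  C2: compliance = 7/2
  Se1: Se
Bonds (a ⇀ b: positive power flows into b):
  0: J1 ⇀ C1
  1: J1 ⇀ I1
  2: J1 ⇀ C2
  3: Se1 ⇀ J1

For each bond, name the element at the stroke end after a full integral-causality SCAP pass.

bond 0 →J1
bond 1 →I1
bond 2 →J1
bond 3 →J1

b3 stroke at J1  (Se1: effort source, stroke at far end)
b0 stroke at J1  (C1 integral (e out))
b1 stroke at I1  (I1 integral (f out))
b2 stroke at J1  (common-f at J1 fixed by 1)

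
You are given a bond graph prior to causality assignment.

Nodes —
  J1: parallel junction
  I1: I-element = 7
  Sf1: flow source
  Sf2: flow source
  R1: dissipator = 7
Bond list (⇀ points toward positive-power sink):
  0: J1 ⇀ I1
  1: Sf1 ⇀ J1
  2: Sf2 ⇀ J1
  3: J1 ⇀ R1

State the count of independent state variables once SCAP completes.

b1 →Sf1  (Sf1 fixes flow; stroke at Sf1)
b2 →Sf2  (Sf2 fixes flow; stroke at Sf2)
b0 →I1  (I1 outputs flow p/I1)
b3 →J1  (J1: last free bond brings effort in)

1  (I1 all integral)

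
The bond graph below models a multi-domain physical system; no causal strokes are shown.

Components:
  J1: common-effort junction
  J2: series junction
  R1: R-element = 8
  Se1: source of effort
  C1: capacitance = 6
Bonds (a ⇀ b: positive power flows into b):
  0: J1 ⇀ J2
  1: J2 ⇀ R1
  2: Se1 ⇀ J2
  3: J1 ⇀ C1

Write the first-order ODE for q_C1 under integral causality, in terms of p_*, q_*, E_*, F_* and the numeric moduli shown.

dq_C1/dt = -E_Se1/8 - q_C1/48

β2 stroke at J2  (Se1 fixes effort; stroke away)
β3 stroke at J1  (C1 outputs effort q/C1)
β0 stroke at J2  (J1 effort already set via bond 3)
β1 stroke at R1  (only one flow-in slot at J2)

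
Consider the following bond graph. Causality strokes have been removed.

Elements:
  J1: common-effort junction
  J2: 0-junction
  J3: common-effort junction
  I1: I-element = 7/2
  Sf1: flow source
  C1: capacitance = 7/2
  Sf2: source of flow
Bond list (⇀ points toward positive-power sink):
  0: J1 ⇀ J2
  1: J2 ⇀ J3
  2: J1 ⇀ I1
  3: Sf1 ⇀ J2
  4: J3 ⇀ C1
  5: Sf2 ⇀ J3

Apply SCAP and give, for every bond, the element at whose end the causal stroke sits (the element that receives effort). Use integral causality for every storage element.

β0 stroke→J1
β1 stroke→J2
β2 stroke→I1
β3 stroke→Sf1
β4 stroke→J3
β5 stroke→Sf2

β3 |Sf1  (Sf1: flow source, stroke at near end)
β5 |Sf2  (source Sf2 imposes f)
β2 |I1  (I1: I, integral causality)
β0 |J1  (only one effort-in slot at J1)
β1 |J2  (only one effort-in slot at J2)
β4 |J3  (J3: last free bond brings effort in)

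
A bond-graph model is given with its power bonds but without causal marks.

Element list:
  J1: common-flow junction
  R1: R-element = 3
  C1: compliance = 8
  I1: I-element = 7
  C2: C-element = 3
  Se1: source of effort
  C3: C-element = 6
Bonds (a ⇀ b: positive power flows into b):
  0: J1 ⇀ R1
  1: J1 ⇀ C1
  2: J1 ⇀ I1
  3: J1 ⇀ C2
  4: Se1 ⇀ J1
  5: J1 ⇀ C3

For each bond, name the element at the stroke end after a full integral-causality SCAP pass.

bond 4 →J1  (Se1 fixes effort; stroke away)
bond 1 →J1  (C1 integral (e out))
bond 2 →I1  (I1: I, integral causality)
bond 0 →J1  (common-f at J1 fixed by 2)
bond 3 →J1  (1-jn J1 has f-setter on 2)
bond 5 →J1  (J1: bond 2 brought flow, rest push out)

β0 →J1
β1 →J1
β2 →I1
β3 →J1
β4 →J1
β5 →J1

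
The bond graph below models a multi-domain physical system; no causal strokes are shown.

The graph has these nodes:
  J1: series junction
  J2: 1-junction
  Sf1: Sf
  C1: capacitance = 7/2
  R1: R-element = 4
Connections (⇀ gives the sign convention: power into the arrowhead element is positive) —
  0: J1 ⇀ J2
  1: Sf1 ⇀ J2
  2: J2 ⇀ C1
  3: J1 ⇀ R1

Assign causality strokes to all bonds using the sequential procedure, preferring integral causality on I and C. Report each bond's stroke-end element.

#1 stroke at Sf1  (Sf1 (Sf) sets flow on bond)
#0 stroke at J2  (J2 flow already set via bond 1)
#2 stroke at J2  (J2: bond 1 brought flow, rest push out)
#3 stroke at J1  (common-f at J1 fixed by 0)

#0 |J2
#1 |Sf1
#2 |J2
#3 |J1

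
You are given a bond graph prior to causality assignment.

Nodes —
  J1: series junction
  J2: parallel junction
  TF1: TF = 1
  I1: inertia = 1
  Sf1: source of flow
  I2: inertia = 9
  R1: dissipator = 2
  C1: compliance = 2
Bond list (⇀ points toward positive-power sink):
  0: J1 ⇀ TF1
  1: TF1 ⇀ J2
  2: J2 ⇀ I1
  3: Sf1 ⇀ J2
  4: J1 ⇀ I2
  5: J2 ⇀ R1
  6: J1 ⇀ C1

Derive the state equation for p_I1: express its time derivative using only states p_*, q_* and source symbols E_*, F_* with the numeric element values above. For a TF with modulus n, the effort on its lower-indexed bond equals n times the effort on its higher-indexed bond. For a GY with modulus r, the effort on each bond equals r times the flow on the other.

dp_I1/dt = 2*F_Sf1 - 2*p_I1 + 2*p_I2/9

#3 |Sf1  (source Sf1 imposes f)
#2 |I1  (I1 outputs flow p/I1)
#4 |I2  (I2 integral (f out))
#0 |J1  (J1: bond 4 brought flow, rest push out)
#6 |J1  (1-jn J1 has f-setter on 4)
#1 |TF1  (through TF1, causality passes straight; one stroke at TF1)
#5 |J2  (closing 0-jn rule on J2)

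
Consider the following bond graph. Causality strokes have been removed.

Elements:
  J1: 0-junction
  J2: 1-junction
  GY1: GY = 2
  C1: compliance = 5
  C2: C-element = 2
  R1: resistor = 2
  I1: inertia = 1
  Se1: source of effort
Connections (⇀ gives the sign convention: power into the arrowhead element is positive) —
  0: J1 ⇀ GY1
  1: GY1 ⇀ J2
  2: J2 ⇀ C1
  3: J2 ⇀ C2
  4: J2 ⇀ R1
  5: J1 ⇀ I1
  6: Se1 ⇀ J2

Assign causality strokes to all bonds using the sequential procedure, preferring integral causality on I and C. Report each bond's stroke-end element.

β6 →J2  (source Se1 imposes e)
β2 →J2  (prefer integral on C1)
β3 →J2  (C2: C, integral causality)
β5 →I1  (I1 integral (f out))
β0 →J1  (J1 needs exactly one e-in)
β1 →J2  (GY1 both-in/both-out from 0)
β4 →R1  (closing 1-jn rule on J2)

β0 stroke at J1
β1 stroke at J2
β2 stroke at J2
β3 stroke at J2
β4 stroke at R1
β5 stroke at I1
β6 stroke at J2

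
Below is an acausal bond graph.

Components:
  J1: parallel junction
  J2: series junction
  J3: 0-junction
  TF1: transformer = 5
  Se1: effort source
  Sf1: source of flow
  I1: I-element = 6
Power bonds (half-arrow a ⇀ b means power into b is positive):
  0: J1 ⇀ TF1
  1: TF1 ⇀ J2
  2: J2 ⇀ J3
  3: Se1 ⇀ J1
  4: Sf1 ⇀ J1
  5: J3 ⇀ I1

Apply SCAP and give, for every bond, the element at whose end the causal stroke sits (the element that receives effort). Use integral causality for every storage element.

b3 →J1  (Se1 fixes effort; stroke away)
b4 →Sf1  (Sf1 fixes flow; stroke at Sf1)
b0 →TF1  (0-jn J1 has e-setter on 3)
b1 →J2  (through TF1, causality passes straight; one stroke at TF1)
b2 →J3  (closing 1-jn rule on J2)
b5 →I1  (J3 effort already set via bond 2)

b0 stroke at TF1
b1 stroke at J2
b2 stroke at J3
b3 stroke at J1
b4 stroke at Sf1
b5 stroke at I1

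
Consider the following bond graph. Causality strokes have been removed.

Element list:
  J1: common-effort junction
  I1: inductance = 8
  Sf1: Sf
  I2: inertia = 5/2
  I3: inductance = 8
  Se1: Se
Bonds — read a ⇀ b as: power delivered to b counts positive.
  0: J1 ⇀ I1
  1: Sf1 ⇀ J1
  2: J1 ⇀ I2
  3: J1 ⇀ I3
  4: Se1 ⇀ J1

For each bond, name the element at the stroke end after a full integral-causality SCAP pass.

b1 |Sf1  (Sf1 (Sf) sets flow on bond)
b4 |J1  (Se1: effort source, stroke at far end)
b0 |I1  (0-jn J1 has e-setter on 4)
b2 |I2  (0-jn J1 has e-setter on 4)
b3 |I3  (common-e at J1 fixed by 4)

b0 |I1
b1 |Sf1
b2 |I2
b3 |I3
b4 |J1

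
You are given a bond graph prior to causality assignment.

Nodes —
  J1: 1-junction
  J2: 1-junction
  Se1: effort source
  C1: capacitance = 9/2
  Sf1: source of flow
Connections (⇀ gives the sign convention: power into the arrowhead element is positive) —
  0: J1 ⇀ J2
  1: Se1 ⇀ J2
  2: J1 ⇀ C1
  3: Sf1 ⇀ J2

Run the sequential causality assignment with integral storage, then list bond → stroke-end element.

#0 stroke→J2
#1 stroke→J2
#2 stroke→J1
#3 stroke→Sf1

b1 →J2  (Se1 (Se) sets effort on bond)
b3 →Sf1  (Sf1: flow source, stroke at near end)
b0 →J2  (J2 flow already set via bond 3)
b2 →J1  (J1: bond 0 brought flow, rest push out)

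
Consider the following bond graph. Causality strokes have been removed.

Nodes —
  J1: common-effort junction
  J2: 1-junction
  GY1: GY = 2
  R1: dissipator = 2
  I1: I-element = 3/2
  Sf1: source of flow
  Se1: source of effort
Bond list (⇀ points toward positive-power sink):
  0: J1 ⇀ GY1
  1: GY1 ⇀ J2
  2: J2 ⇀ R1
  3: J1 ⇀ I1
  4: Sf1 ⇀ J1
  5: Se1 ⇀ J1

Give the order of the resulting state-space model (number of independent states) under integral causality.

b4 stroke at Sf1  (Sf1 fixes flow; stroke at Sf1)
b5 stroke at J1  (Se1 fixes effort; stroke away)
b0 stroke at GY1  (common-e at J1 fixed by 5)
b3 stroke at I1  (common-e at J1 fixed by 5)
b1 stroke at GY1  (GY1 both-in/both-out from 0)
b2 stroke at J2  (1-jn J2 has f-setter on 1)

1  (I1 all integral)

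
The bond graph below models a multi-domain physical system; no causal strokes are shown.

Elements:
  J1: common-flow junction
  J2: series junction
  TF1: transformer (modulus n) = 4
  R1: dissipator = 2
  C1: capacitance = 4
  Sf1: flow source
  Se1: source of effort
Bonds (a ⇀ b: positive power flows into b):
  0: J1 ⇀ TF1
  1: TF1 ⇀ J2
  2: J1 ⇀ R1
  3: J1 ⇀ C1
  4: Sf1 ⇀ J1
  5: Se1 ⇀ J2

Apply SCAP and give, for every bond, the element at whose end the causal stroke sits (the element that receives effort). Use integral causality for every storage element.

b0 stroke→J1
b1 stroke→TF1
b2 stroke→J1
b3 stroke→J1
b4 stroke→Sf1
b5 stroke→J2

β4 →Sf1  (Sf1: flow source, stroke at near end)
β5 →J2  (Se1 (Se) sets effort on bond)
β0 →J1  (common-f at J1 fixed by 4)
β2 →J1  (J1: bond 4 brought flow, rest push out)
β3 →J1  (1-jn J1 has f-setter on 4)
β1 →TF1  (J2 needs exactly one f-in)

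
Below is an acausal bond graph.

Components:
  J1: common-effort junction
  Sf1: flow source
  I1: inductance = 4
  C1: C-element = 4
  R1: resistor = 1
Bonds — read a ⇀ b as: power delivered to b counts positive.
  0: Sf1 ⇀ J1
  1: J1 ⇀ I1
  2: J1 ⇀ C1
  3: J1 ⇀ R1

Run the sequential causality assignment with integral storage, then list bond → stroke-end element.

#0 stroke at Sf1
#1 stroke at I1
#2 stroke at J1
#3 stroke at R1

bond 0 stroke→Sf1  (source Sf1 imposes f)
bond 1 stroke→I1  (I1 integral (f out))
bond 2 stroke→J1  (C1: C, integral causality)
bond 3 stroke→R1  (J1 effort already set via bond 2)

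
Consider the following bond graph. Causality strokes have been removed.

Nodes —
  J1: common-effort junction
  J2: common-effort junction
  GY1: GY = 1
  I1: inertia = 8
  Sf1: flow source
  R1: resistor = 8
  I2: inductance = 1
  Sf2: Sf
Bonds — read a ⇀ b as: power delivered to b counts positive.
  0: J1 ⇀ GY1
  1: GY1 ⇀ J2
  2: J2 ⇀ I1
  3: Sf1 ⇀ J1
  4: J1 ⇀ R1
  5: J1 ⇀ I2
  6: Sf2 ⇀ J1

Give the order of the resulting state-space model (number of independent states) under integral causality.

2  (I1, I2 all integral)

b3 stroke at Sf1  (Sf1: flow source, stroke at near end)
b6 stroke at Sf2  (source Sf2 imposes f)
b2 stroke at I1  (I1: I, integral causality)
b1 stroke at J2  (J2: last free bond brings effort in)
b0 stroke at J1  (GY GY1: same side as bond 1)
b4 stroke at R1  (common-e at J1 fixed by 0)
b5 stroke at I2  (J1 effort already set via bond 0)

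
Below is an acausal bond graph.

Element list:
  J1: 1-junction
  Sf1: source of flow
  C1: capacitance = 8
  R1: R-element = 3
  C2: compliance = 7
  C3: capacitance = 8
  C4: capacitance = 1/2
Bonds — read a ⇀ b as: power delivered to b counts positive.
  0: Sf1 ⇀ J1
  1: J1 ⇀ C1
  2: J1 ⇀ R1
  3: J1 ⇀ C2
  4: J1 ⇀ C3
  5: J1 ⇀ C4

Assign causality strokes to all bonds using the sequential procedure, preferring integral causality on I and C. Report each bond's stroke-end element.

b0 |Sf1
b1 |J1
b2 |J1
b3 |J1
b4 |J1
b5 |J1

β0 |Sf1  (Sf1 (Sf) sets flow on bond)
β1 |J1  (1-jn J1 has f-setter on 0)
β2 |J1  (1-jn J1 has f-setter on 0)
β3 |J1  (J1 flow already set via bond 0)
β4 |J1  (J1 flow already set via bond 0)
β5 |J1  (common-f at J1 fixed by 0)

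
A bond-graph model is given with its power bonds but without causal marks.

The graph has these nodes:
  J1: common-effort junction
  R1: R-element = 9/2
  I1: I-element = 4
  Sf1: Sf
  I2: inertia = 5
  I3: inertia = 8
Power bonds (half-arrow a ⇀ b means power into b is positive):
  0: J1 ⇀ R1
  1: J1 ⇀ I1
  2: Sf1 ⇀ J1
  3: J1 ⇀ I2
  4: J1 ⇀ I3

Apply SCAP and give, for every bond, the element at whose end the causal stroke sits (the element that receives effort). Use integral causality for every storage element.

bond 0 |J1
bond 1 |I1
bond 2 |Sf1
bond 3 |I2
bond 4 |I3

#2 stroke at Sf1  (source Sf1 imposes f)
#1 stroke at I1  (I1 integral (f out))
#3 stroke at I2  (I2: I, integral causality)
#4 stroke at I3  (I3: I, integral causality)
#0 stroke at J1  (closing 0-jn rule on J1)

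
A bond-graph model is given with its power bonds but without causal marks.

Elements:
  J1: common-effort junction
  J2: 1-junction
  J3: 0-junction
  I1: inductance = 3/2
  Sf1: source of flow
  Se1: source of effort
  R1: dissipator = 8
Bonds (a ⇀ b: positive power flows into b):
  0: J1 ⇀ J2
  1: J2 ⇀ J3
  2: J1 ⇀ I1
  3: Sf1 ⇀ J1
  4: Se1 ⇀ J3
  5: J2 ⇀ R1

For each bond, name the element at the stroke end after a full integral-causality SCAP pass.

β0 stroke at J1
β1 stroke at J2
β2 stroke at I1
β3 stroke at Sf1
β4 stroke at J3
β5 stroke at J2

b3 →Sf1  (Sf1 (Sf) sets flow on bond)
b4 →J3  (Se1 fixes effort; stroke away)
b1 →J2  (J3 effort already set via bond 4)
b2 →I1  (prefer integral on I1)
b0 →J1  (J1 needs exactly one e-in)
b5 →J2  (J2: bond 0 brought flow, rest push out)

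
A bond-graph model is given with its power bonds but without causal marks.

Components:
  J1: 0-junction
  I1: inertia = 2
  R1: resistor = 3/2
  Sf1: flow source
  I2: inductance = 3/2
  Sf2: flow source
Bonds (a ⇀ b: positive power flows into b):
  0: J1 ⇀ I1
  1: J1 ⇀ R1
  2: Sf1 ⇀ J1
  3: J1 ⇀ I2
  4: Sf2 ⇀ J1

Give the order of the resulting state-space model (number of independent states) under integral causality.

2  (I1, I2 all integral)

β2 stroke at Sf1  (Sf1 (Sf) sets flow on bond)
β4 stroke at Sf2  (Sf2 fixes flow; stroke at Sf2)
β0 stroke at I1  (prefer integral on I1)
β3 stroke at I2  (I2: I, integral causality)
β1 stroke at J1  (closing 0-jn rule on J1)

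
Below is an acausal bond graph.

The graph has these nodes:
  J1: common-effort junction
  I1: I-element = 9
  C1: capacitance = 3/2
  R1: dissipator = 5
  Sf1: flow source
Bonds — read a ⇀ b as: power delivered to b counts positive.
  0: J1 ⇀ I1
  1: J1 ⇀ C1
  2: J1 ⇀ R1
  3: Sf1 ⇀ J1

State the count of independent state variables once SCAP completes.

2  (C1, I1 all integral)

#3 →Sf1  (source Sf1 imposes f)
#0 →I1  (I1 integral (f out))
#1 →J1  (C1 outputs effort q/C1)
#2 →R1  (common-e at J1 fixed by 1)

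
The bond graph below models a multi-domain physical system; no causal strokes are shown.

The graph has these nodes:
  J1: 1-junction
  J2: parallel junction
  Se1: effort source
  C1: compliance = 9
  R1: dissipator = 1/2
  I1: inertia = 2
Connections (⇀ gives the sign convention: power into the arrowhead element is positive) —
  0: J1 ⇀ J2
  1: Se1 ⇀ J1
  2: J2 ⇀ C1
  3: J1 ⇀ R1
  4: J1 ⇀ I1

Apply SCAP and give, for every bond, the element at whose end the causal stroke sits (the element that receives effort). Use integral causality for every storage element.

b1 |J1  (Se1 fixes effort; stroke away)
b2 |J2  (C1: C, integral causality)
b0 |J1  (0-jn J2 has e-setter on 2)
b4 |I1  (I1 outputs flow p/I1)
b3 |J1  (J1: bond 4 brought flow, rest push out)

bond 0 →J1
bond 1 →J1
bond 2 →J2
bond 3 →J1
bond 4 →I1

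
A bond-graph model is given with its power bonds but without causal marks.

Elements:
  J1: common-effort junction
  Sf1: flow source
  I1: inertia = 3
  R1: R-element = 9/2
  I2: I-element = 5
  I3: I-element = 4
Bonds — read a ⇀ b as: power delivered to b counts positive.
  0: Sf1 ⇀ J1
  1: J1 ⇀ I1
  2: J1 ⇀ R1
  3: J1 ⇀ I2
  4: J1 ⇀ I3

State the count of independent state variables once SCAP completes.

3  (I1, I2, I3 all integral)

bond 0 stroke→Sf1  (Sf1: flow source, stroke at near end)
bond 1 stroke→I1  (I1: I, integral causality)
bond 3 stroke→I2  (I2: I, integral causality)
bond 4 stroke→I3  (I3 integral (f out))
bond 2 stroke→J1  (J1 needs exactly one e-in)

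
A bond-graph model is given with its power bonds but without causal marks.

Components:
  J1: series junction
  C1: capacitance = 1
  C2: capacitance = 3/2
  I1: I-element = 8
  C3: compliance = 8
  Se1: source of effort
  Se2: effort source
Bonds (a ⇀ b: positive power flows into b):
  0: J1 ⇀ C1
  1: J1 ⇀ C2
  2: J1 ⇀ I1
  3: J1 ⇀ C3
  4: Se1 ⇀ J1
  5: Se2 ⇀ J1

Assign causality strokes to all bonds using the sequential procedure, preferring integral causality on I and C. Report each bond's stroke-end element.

bond 0 →J1
bond 1 →J1
bond 2 →I1
bond 3 →J1
bond 4 →J1
bond 5 →J1

b4 →J1  (Se1: effort source, stroke at far end)
b5 →J1  (Se2 (Se) sets effort on bond)
b0 →J1  (C1 outputs effort q/C1)
b1 →J1  (C2 integral (e out))
b2 →I1  (I1 integral (f out))
b3 →J1  (J1: bond 2 brought flow, rest push out)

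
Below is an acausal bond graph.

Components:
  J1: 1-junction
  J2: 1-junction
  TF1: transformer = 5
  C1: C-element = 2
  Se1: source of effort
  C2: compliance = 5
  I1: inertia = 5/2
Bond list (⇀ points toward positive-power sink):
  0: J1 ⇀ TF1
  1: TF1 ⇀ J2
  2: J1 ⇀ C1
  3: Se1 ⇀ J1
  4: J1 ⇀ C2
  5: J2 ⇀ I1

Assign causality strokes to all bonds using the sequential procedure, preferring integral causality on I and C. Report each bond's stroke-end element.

#3 stroke→J1  (Se1 fixes effort; stroke away)
#2 stroke→J1  (prefer integral on C1)
#4 stroke→J1  (C2: C, integral causality)
#0 stroke→TF1  (only one flow-in slot at J1)
#1 stroke→J2  (TF1: transformer flips bond 0)
#5 stroke→I1  (J2 needs exactly one f-in)

b0 →TF1
b1 →J2
b2 →J1
b3 →J1
b4 →J1
b5 →I1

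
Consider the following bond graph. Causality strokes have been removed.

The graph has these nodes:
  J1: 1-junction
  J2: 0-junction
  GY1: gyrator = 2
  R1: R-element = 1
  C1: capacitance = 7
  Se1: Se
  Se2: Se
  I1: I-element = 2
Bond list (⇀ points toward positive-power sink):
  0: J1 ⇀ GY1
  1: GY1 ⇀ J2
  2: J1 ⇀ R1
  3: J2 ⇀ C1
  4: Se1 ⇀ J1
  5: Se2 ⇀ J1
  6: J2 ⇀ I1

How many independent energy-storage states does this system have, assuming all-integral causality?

2  (C1, I1 all integral)

β4 |J1  (Se1 (Se) sets effort on bond)
β5 |J1  (Se2: effort source, stroke at far end)
β3 |J2  (C1: C, integral causality)
β1 |GY1  (common-e at J2 fixed by 3)
β6 |I1  (common-e at J2 fixed by 3)
β0 |GY1  (GY1 both-in/both-out from 1)
β2 |J1  (J1: bond 0 brought flow, rest push out)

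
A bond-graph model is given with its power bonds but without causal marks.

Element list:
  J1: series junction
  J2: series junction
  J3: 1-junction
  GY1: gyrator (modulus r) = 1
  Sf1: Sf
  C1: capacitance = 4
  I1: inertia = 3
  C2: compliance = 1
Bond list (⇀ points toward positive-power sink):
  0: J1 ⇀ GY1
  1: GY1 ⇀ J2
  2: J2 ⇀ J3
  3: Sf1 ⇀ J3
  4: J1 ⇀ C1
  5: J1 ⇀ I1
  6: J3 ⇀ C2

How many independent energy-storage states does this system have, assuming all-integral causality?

β3 →Sf1  (Sf1: flow source, stroke at near end)
β2 →J3  (1-jn J3 has f-setter on 3)
β6 →J3  (J3 flow already set via bond 3)
β1 →J2  (J2 flow already set via bond 2)
β0 →J1  (GY GY1: same side as bond 1)
β4 →J1  (C1 integral (e out))
β5 →I1  (closing 1-jn rule on J1)

3  (C1, C2, I1 all integral)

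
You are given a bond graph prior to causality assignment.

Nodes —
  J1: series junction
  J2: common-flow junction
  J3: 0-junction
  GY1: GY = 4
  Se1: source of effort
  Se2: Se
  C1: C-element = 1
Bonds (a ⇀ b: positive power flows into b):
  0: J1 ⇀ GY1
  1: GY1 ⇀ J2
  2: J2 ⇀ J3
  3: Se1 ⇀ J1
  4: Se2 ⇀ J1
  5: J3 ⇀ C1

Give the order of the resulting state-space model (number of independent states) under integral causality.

1  (C1 all integral)

bond 3 |J1  (Se1 (Se) sets effort on bond)
bond 4 |J1  (Se2: effort source, stroke at far end)
bond 0 |GY1  (J1: last free bond brings flow in)
bond 1 |GY1  (GY1: gyrator matches bond 0)
bond 2 |J2  (common-f at J2 fixed by 1)
bond 5 |J3  (J3 needs exactly one e-in)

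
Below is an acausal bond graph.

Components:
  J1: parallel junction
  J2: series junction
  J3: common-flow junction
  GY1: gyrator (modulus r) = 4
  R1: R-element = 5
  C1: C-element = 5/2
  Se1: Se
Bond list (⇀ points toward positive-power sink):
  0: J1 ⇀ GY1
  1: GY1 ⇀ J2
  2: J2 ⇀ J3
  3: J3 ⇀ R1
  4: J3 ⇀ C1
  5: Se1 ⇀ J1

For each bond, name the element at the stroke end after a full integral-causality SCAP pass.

b5 →J1  (source Se1 imposes e)
b0 →GY1  (J1: bond 5 brought effort, rest push out)
b1 →GY1  (GY1: gyrator matches bond 0)
b2 →J2  (J2 flow already set via bond 1)
b3 →J3  (1-jn J3 has f-setter on 2)
b4 →J3  (1-jn J3 has f-setter on 2)

bond 0 |GY1
bond 1 |GY1
bond 2 |J2
bond 3 |J3
bond 4 |J3
bond 5 |J1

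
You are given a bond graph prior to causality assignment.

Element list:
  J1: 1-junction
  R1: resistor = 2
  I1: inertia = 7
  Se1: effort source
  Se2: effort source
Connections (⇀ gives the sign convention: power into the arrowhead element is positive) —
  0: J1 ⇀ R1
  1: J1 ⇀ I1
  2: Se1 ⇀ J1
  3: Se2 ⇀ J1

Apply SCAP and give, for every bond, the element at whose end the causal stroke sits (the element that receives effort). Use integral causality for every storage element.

#0 stroke→J1
#1 stroke→I1
#2 stroke→J1
#3 stroke→J1

β2 →J1  (Se1 (Se) sets effort on bond)
β3 →J1  (source Se2 imposes e)
β1 →I1  (I1 integral (f out))
β0 →J1  (common-f at J1 fixed by 1)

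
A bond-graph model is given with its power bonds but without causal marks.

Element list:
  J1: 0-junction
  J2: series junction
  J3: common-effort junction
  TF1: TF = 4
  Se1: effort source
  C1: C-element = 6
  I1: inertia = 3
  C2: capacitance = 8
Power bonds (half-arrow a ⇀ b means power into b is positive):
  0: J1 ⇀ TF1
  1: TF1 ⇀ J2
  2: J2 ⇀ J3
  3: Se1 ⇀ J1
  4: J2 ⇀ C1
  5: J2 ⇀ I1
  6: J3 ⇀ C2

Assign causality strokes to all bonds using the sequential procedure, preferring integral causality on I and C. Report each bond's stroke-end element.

b3 |J1  (Se1 fixes effort; stroke away)
b0 |TF1  (J1: bond 3 brought effort, rest push out)
b1 |J2  (TF1: transformer flips bond 0)
b4 |J2  (C1 outputs effort q/C1)
b5 |I1  (prefer integral on I1)
b2 |J2  (J2: bond 5 brought flow, rest push out)
b6 |J3  (J3 needs exactly one e-in)

β0 stroke at TF1
β1 stroke at J2
β2 stroke at J2
β3 stroke at J1
β4 stroke at J2
β5 stroke at I1
β6 stroke at J3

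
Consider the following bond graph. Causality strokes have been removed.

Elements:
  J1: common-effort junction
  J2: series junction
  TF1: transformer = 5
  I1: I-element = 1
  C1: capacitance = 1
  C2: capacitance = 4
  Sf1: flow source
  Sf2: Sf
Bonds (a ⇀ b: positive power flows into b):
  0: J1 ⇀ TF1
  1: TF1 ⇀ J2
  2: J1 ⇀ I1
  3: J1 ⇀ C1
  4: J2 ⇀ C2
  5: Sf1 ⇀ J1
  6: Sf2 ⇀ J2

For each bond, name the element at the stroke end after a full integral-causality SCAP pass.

b5 |Sf1  (source Sf1 imposes f)
b6 |Sf2  (Sf2 (Sf) sets flow on bond)
b1 |J2  (J2: bond 6 brought flow, rest push out)
b4 |J2  (J2: bond 6 brought flow, rest push out)
b0 |TF1  (through TF1, causality passes straight; one stroke at TF1)
b2 |I1  (I1 outputs flow p/I1)
b3 |J1  (only one effort-in slot at J1)

#0 |TF1
#1 |J2
#2 |I1
#3 |J1
#4 |J2
#5 |Sf1
#6 |Sf2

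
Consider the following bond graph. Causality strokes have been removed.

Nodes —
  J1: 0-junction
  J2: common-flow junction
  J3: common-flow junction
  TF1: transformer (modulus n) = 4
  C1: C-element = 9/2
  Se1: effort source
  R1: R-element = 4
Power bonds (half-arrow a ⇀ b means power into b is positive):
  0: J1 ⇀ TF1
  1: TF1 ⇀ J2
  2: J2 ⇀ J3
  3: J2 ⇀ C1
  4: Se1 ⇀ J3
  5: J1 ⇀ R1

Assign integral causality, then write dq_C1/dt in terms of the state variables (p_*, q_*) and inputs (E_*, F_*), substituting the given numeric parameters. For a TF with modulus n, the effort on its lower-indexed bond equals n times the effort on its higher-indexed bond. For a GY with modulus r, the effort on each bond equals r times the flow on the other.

b4 stroke→J3  (Se1 fixes effort; stroke away)
b2 stroke→J2  (closing 1-jn rule on J3)
b3 stroke→J2  (C1 outputs effort q/C1)
b1 stroke→TF1  (only one flow-in slot at J2)
b0 stroke→J1  (through TF1, causality passes straight; one stroke at TF1)
b5 stroke→R1  (common-e at J1 fixed by 0)

dq_C1/dt = 4*E_Se1 - 8*q_C1/9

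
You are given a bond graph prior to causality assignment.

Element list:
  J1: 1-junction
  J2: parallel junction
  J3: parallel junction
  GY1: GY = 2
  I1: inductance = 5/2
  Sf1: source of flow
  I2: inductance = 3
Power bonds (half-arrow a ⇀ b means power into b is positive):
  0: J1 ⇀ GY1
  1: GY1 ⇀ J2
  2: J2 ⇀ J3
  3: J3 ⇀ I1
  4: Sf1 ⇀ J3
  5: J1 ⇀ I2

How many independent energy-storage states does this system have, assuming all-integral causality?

b4 →Sf1  (Sf1 (Sf) sets flow on bond)
b3 →I1  (I1 integral (f out))
b2 →J3  (J3 needs exactly one e-in)
b1 →J2  (J2 needs exactly one e-in)
b0 →J1  (GY1 both-in/both-out from 1)
b5 →I2  (closing 1-jn rule on J1)

2  (I1, I2 all integral)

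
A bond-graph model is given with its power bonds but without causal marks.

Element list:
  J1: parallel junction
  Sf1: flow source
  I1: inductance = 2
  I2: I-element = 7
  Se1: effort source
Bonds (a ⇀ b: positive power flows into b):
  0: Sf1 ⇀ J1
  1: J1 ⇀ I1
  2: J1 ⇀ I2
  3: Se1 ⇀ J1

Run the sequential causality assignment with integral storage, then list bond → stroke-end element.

β0 stroke→Sf1  (Sf1: flow source, stroke at near end)
β3 stroke→J1  (Se1 (Se) sets effort on bond)
β1 stroke→I1  (J1: bond 3 brought effort, rest push out)
β2 stroke→I2  (common-e at J1 fixed by 3)

b0 →Sf1
b1 →I1
b2 →I2
b3 →J1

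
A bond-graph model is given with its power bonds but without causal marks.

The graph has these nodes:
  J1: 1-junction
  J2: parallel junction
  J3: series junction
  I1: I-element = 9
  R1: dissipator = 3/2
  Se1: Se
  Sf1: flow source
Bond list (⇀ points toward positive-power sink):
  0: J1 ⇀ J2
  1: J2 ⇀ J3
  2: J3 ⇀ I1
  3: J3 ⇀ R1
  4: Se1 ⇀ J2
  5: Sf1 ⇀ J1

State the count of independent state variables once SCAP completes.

bond 4 stroke at J2  (Se1 (Se) sets effort on bond)
bond 5 stroke at Sf1  (Sf1: flow source, stroke at near end)
bond 0 stroke at J1  (1-jn J1 has f-setter on 5)
bond 1 stroke at J3  (common-e at J2 fixed by 4)
bond 2 stroke at I1  (I1 outputs flow p/I1)
bond 3 stroke at J3  (J3: bond 2 brought flow, rest push out)

1  (I1 all integral)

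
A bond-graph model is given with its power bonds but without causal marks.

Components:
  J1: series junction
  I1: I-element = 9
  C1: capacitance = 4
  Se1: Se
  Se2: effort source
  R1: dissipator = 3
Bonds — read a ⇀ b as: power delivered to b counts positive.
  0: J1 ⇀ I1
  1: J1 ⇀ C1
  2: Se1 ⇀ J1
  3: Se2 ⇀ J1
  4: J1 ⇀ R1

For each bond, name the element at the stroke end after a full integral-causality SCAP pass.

β0 →I1
β1 →J1
β2 →J1
β3 →J1
β4 →J1

#2 →J1  (Se1 (Se) sets effort on bond)
#3 →J1  (Se2: effort source, stroke at far end)
#0 →I1  (prefer integral on I1)
#1 →J1  (common-f at J1 fixed by 0)
#4 →J1  (J1: bond 0 brought flow, rest push out)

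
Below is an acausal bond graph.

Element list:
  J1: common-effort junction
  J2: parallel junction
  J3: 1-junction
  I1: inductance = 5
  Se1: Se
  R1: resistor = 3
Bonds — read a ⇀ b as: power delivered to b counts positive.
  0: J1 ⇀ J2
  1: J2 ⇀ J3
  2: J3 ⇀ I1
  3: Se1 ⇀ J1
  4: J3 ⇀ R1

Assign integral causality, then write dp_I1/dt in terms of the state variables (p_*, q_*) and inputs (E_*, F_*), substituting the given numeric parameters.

bond 3 →J1  (Se1 (Se) sets effort on bond)
bond 0 →J2  (J1: bond 3 brought effort, rest push out)
bond 1 →J3  (common-e at J2 fixed by 0)
bond 2 →I1  (I1 integral (f out))
bond 4 →J3  (J3 flow already set via bond 2)

dp_I1/dt = E_Se1 - 3*p_I1/5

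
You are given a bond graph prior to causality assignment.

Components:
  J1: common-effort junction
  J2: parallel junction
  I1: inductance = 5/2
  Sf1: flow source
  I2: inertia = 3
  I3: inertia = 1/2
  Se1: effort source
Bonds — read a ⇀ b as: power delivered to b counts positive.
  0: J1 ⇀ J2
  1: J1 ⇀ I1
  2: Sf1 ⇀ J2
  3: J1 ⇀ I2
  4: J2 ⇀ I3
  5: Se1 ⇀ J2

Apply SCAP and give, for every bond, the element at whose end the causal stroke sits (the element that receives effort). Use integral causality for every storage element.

#0 stroke at J1
#1 stroke at I1
#2 stroke at Sf1
#3 stroke at I2
#4 stroke at I3
#5 stroke at J2

β2 stroke→Sf1  (Sf1 (Sf) sets flow on bond)
β5 stroke→J2  (Se1: effort source, stroke at far end)
β0 stroke→J1  (0-jn J2 has e-setter on 5)
β4 stroke→I3  (0-jn J2 has e-setter on 5)
β1 stroke→I1  (common-e at J1 fixed by 0)
β3 stroke→I2  (J1: bond 0 brought effort, rest push out)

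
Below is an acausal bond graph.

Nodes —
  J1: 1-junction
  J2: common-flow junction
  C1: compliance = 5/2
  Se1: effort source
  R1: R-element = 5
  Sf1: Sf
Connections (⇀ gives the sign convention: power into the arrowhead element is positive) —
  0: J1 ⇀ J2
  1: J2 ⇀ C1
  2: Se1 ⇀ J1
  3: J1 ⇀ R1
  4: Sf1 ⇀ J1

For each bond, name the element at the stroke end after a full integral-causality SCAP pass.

β0 stroke→J1
β1 stroke→J2
β2 stroke→J1
β3 stroke→J1
β4 stroke→Sf1

#2 →J1  (Se1 (Se) sets effort on bond)
#4 →Sf1  (Sf1 fixes flow; stroke at Sf1)
#0 →J1  (1-jn J1 has f-setter on 4)
#3 →J1  (J1: bond 4 brought flow, rest push out)
#1 →J2  (J2: bond 0 brought flow, rest push out)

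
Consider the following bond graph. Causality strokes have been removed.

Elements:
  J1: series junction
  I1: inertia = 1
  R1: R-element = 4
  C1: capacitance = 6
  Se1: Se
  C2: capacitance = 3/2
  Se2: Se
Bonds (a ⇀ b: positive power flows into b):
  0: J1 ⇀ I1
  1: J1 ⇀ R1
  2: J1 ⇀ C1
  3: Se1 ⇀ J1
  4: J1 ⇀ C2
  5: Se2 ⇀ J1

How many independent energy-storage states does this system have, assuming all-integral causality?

bond 3 stroke→J1  (Se1 fixes effort; stroke away)
bond 5 stroke→J1  (Se2 fixes effort; stroke away)
bond 0 stroke→I1  (prefer integral on I1)
bond 1 stroke→J1  (J1: bond 0 brought flow, rest push out)
bond 2 stroke→J1  (J1 flow already set via bond 0)
bond 4 stroke→J1  (J1 flow already set via bond 0)

3  (C1, C2, I1 all integral)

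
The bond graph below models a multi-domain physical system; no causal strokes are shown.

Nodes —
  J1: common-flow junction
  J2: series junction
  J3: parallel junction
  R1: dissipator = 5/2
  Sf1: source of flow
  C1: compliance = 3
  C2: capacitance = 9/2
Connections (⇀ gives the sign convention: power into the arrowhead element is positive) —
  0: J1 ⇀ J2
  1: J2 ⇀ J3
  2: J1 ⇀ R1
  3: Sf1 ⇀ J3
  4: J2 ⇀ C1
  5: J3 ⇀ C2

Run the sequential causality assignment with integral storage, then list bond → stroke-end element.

#0 |J1
#1 |J2
#2 |R1
#3 |Sf1
#4 |J2
#5 |J3

β3 →Sf1  (Sf1: flow source, stroke at near end)
β4 →J2  (C1 integral (e out))
β5 →J3  (C2: C, integral causality)
β1 →J2  (common-e at J3 fixed by 5)
β0 →J1  (J2: last free bond brings flow in)
β2 →R1  (closing 1-jn rule on J1)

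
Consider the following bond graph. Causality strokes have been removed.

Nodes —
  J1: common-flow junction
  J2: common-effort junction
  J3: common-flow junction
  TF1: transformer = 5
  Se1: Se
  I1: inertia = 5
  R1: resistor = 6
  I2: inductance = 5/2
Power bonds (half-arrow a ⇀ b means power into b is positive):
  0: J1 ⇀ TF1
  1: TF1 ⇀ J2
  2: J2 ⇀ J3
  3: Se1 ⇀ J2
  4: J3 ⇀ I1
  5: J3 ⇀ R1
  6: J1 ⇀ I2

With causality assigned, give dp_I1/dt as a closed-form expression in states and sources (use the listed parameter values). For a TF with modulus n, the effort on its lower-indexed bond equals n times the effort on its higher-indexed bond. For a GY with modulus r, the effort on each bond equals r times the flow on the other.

β3 stroke→J2  (Se1 fixes effort; stroke away)
β1 stroke→TF1  (J2: bond 3 brought effort, rest push out)
β2 stroke→J3  (J2 effort already set via bond 3)
β0 stroke→J1  (through TF1, causality passes straight; one stroke at TF1)
β6 stroke→I2  (J1: last free bond brings flow in)
β4 stroke→I1  (prefer integral on I1)
β5 stroke→J3  (1-jn J3 has f-setter on 4)

dp_I1/dt = E_Se1 - 6*p_I1/5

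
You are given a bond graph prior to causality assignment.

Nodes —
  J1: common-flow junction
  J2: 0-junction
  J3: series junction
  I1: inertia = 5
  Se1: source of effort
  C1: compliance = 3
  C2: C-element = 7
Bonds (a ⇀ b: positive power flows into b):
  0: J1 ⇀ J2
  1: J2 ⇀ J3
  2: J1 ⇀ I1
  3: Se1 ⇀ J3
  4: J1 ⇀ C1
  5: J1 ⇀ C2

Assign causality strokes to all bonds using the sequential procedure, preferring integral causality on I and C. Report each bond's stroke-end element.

bond 0 stroke→J1
bond 1 stroke→J2
bond 2 stroke→I1
bond 3 stroke→J3
bond 4 stroke→J1
bond 5 stroke→J1

β3 →J3  (Se1 (Se) sets effort on bond)
β1 →J2  (J3 needs exactly one f-in)
β0 →J1  (J2 effort already set via bond 1)
β2 →I1  (I1 integral (f out))
β4 →J1  (J1: bond 2 brought flow, rest push out)
β5 →J1  (J1 flow already set via bond 2)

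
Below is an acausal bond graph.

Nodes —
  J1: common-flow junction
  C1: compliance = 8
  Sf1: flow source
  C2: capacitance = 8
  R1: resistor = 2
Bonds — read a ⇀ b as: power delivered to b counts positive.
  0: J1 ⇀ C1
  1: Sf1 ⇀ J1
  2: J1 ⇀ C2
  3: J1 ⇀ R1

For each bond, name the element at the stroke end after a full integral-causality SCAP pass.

#1 |Sf1  (Sf1 (Sf) sets flow on bond)
#0 |J1  (J1: bond 1 brought flow, rest push out)
#2 |J1  (common-f at J1 fixed by 1)
#3 |J1  (J1 flow already set via bond 1)

b0 stroke→J1
b1 stroke→Sf1
b2 stroke→J1
b3 stroke→J1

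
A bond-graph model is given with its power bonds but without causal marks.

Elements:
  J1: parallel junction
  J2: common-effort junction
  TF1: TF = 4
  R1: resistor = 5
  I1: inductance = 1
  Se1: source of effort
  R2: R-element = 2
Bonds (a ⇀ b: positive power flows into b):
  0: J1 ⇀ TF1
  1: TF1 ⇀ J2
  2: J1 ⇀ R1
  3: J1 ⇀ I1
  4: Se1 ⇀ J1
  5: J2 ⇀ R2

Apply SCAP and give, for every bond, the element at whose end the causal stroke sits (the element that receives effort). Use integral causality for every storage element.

β4 |J1  (source Se1 imposes e)
β0 |TF1  (J1 effort already set via bond 4)
β2 |R1  (common-e at J1 fixed by 4)
β3 |I1  (J1: bond 4 brought effort, rest push out)
β1 |J2  (TF1 one-in-one-out from 0)
β5 |R2  (common-e at J2 fixed by 1)

bond 0 stroke at TF1
bond 1 stroke at J2
bond 2 stroke at R1
bond 3 stroke at I1
bond 4 stroke at J1
bond 5 stroke at R2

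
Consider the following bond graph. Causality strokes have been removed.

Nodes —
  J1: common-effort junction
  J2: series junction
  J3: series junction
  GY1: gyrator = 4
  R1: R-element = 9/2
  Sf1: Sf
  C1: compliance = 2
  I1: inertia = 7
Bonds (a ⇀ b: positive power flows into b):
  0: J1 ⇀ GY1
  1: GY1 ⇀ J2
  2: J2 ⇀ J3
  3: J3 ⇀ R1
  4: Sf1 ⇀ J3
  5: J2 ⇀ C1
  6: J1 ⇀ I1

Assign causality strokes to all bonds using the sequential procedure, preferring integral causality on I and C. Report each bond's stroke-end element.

β0 |J1
β1 |J2
β2 |J3
β3 |J3
β4 |Sf1
β5 |J2
β6 |I1

#4 →Sf1  (Sf1 (Sf) sets flow on bond)
#2 →J3  (common-f at J3 fixed by 4)
#3 →J3  (J3 flow already set via bond 4)
#1 →J2  (common-f at J2 fixed by 2)
#5 →J2  (J2 flow already set via bond 2)
#0 →J1  (GY1: gyrator matches bond 1)
#6 →I1  (J1: bond 0 brought effort, rest push out)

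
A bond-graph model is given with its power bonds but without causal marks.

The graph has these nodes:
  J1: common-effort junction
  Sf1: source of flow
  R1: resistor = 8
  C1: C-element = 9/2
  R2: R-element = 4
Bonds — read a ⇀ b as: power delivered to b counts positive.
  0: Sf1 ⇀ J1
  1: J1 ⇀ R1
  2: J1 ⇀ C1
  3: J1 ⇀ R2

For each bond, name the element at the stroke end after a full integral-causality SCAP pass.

bond 0 stroke→Sf1  (Sf1: flow source, stroke at near end)
bond 2 stroke→J1  (C1 integral (e out))
bond 1 stroke→R1  (J1 effort already set via bond 2)
bond 3 stroke→R2  (J1 effort already set via bond 2)

β0 stroke at Sf1
β1 stroke at R1
β2 stroke at J1
β3 stroke at R2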